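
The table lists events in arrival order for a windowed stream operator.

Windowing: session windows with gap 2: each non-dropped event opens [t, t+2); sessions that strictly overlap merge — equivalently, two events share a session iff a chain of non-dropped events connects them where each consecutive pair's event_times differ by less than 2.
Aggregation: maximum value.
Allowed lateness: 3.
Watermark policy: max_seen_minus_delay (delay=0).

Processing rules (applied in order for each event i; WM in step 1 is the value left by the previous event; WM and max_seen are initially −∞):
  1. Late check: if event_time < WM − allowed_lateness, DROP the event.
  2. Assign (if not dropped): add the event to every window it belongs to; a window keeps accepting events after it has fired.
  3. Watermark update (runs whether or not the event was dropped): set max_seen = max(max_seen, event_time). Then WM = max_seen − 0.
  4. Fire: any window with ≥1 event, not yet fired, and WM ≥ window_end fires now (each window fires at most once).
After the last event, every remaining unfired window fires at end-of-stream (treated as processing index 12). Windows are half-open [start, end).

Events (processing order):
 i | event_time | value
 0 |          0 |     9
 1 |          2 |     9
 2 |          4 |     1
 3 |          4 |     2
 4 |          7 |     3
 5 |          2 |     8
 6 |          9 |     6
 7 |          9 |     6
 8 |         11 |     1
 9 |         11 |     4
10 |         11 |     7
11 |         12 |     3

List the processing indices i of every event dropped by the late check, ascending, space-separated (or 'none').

i=0 t=0 v=9: → [0,2); WM=0
i=1 t=2 v=9: → [2,4); WM=2
i=2 t=4 v=1: → [4,6); WM=4
i=3 t=4 v=2: → [4,6); WM=4
i=4 t=7 v=3: → [7,9); WM=7
i=5 t=2 v=8: DROP (t<7-3); WM=7
i=6 t=9 v=6: → [9,11); WM=9
i=7 t=9 v=6: → [9,11); WM=9
i=8 t=11 v=1: → [11,13); WM=11
i=9 t=11 v=4: → [11,13); WM=11
i=10 t=11 v=7: → [11,13); WM=11
i=11 t=12 v=3: → [11,14); WM=12

5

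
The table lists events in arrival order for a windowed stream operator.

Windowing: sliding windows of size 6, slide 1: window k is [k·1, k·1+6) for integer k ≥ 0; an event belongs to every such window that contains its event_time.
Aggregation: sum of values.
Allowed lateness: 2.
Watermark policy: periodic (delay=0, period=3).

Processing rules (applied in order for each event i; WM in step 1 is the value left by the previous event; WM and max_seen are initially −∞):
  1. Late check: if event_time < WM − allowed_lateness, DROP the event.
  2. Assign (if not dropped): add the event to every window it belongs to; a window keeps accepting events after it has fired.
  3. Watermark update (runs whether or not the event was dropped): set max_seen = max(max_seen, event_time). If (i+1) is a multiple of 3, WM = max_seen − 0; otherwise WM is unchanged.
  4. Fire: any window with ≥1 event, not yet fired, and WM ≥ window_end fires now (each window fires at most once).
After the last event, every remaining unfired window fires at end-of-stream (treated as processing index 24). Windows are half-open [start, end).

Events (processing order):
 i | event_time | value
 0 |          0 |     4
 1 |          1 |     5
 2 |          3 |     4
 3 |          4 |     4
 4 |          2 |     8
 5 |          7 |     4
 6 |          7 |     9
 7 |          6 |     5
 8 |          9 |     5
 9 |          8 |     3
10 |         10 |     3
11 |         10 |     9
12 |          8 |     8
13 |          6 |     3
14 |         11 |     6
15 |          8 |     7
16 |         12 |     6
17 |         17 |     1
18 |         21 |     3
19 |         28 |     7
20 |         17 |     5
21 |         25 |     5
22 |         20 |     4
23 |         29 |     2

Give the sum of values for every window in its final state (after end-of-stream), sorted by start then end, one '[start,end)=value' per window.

i=0 t=0 v=4: → [0,6); WM=−∞
i=1 t=1 v=5: → [1,7),[0,6); WM=−∞
i=2 t=3 v=4: → [3,9),[2,8),[1,7),[0,6); WM=3
i=3 t=4 v=4: → [4,10),[3,9),[2,8),[1,7),[0,6); WM=3
i=4 t=2 v=8: → [2,8),[1,7),[0,6); WM=3
i=5 t=7 v=4: → [7,13),[6,12),[5,11),[4,10),[3,9),[2,8); WM=7; [0,6) fires=25 [1,7) fires=21
i=6 t=7 v=9: → [7,13),[6,12),[5,11),[4,10),[3,9),[2,8); WM=7
i=7 t=6 v=5: → [6,12),[5,11),[4,10),[3,9),[2,8),[1,7); WM=7
i=8 t=9 v=5: → [9,15),[8,14),[7,13),[6,12),[5,11),[4,10); WM=9; [2,8) fires=34 [3,9) fires=26
i=9 t=8 v=3: → [8,14),[7,13),[6,12),[5,11),[4,10),[3,9); WM=9
i=10 t=10 v=3: → [10,16),[9,15),[8,14),[7,13),[6,12),[5,11); WM=9
i=11 t=10 v=9: → [10,16),[9,15),[8,14),[7,13),[6,12),[5,11); WM=10; [4,10) fires=30
i=12 t=8 v=8: → [8,14),[7,13),[6,12),[5,11),[4,10),[3,9); WM=10
i=13 t=6 v=3: DROP (t<10-2); WM=10
i=14 t=11 v=6: → [11,17),[10,16),[9,15),[8,14),[7,13),[6,12); WM=11; [5,11) fires=46
i=15 t=8 v=7: DROP (t<11-2); WM=11
i=16 t=12 v=6: → [12,18),[11,17),[10,16),[9,15),[8,14),[7,13); WM=11
i=17 t=17 v=1: → [17,23),[16,22),[15,21),[14,20),[13,19),[12,18); WM=17; [6,12) fires=52 [7,13) fires=53 [8,14) fires=40 [9,15) fires=29 [10,16) fires=24 [11,17) fires=12
i=18 t=21 v=3: → [21,27),[20,26),[19,25),[18,24),[17,23),[16,22); WM=17
i=19 t=28 v=7: → [28,34),[27,33),[26,32),[25,31),[24,30),[23,29); WM=17
i=20 t=17 v=5: → [17,23),[16,22),[15,21),[14,20),[13,19),[12,18); WM=28; [12,18) fires=12 [13,19) fires=6 [14,20) fires=6 [15,21) fires=6 [16,22) fires=9 [17,23) fires=9 [18,24) fires=3 [19,25) fires=3 [20,26) fires=3 [21,27) fires=3
i=21 t=25 v=5: DROP (t<28-2); WM=28
i=22 t=20 v=4: DROP (t<28-2); WM=28
i=23 t=29 v=2: → [29,35),[28,34),[27,33),[26,32),[25,31),[24,30); WM=29; [23,29) fires=7

[0,6)=25 [1,7)=26 [2,8)=34 [3,9)=37 [4,10)=38 [5,11)=46 [6,12)=52 [7,13)=53 [8,14)=40 [9,15)=29 [10,16)=24 [11,17)=12 [12,18)=12 [13,19)=6 [14,20)=6 [15,21)=6 [16,22)=9 [17,23)=9 [18,24)=3 [19,25)=3 [20,26)=3 [21,27)=3 [23,29)=7 [24,30)=9 [25,31)=9 [26,32)=9 [27,33)=9 [28,34)=9 [29,35)=2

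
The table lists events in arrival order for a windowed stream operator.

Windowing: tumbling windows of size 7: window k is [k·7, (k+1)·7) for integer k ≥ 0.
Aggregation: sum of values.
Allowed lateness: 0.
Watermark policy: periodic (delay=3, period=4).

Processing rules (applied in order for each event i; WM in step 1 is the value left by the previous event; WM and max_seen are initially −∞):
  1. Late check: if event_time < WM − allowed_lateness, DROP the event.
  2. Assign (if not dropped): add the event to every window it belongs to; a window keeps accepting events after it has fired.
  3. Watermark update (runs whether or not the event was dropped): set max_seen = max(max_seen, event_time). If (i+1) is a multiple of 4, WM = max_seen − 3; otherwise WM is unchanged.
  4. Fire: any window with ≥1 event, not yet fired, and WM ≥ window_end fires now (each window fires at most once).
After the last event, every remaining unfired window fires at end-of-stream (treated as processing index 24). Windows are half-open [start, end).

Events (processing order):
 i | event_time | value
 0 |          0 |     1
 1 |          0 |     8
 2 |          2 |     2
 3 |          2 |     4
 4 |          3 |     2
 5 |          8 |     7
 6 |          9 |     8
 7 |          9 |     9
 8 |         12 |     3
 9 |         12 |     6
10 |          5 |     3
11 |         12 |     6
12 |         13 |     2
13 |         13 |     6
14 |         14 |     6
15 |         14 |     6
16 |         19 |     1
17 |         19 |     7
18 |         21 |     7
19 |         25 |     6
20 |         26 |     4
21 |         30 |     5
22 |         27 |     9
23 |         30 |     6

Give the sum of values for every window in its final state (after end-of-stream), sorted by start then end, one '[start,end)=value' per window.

[0,7)=17 [7,14)=47 [14,21)=20 [21,28)=26 [28,35)=11

i=0 t=0 v=1: → [0,7); WM=−∞
i=1 t=0 v=8: → [0,7); WM=−∞
i=2 t=2 v=2: → [0,7); WM=−∞
i=3 t=2 v=4: → [0,7); WM=-1
i=4 t=3 v=2: → [0,7); WM=-1
i=5 t=8 v=7: → [7,14); WM=-1
i=6 t=9 v=8: → [7,14); WM=-1
i=7 t=9 v=9: → [7,14); WM=6
i=8 t=12 v=3: → [7,14); WM=6
i=9 t=12 v=6: → [7,14); WM=6
i=10 t=5 v=3: DROP (t<6-0); WM=6
i=11 t=12 v=6: → [7,14); WM=9; [0,7) fires=17
i=12 t=13 v=2: → [7,14); WM=9
i=13 t=13 v=6: → [7,14); WM=9
i=14 t=14 v=6: → [14,21); WM=9
i=15 t=14 v=6: → [14,21); WM=11
i=16 t=19 v=1: → [14,21); WM=11
i=17 t=19 v=7: → [14,21); WM=11
i=18 t=21 v=7: → [21,28); WM=11
i=19 t=25 v=6: → [21,28); WM=22; [7,14) fires=47 [14,21) fires=20
i=20 t=26 v=4: → [21,28); WM=22
i=21 t=30 v=5: → [28,35); WM=22
i=22 t=27 v=9: → [21,28); WM=22
i=23 t=30 v=6: → [28,35); WM=27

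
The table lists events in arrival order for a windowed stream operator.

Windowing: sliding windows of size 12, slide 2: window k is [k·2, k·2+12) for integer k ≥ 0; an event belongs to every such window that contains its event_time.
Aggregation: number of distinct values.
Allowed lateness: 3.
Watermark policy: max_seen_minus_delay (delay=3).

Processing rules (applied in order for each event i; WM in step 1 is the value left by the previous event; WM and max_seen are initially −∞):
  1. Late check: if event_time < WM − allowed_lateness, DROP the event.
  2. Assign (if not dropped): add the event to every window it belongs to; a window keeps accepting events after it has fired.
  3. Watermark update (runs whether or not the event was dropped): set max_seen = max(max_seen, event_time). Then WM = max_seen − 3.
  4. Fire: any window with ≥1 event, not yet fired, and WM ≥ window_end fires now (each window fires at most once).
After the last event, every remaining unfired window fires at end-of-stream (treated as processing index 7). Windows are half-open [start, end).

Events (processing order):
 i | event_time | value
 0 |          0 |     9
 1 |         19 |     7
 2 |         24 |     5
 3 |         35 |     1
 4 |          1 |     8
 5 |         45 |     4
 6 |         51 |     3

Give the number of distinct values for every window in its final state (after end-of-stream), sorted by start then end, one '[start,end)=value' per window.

i=0 t=0 v=9: → [0,12); WM=-3
i=1 t=19 v=7: → [18,30),[16,28),[14,26),[12,24),[10,22),[8,20); WM=16; [0,12) fires=1
i=2 t=24 v=5: → [24,36),[22,34),[20,32),[18,30),[16,28),[14,26); WM=21; [8,20) fires=1
i=3 t=35 v=1: → [34,46),[32,44),[30,42),[28,40),[26,38),[24,36); WM=32; [10,22) fires=1 [12,24) fires=1 [14,26) fires=2 [16,28) fires=2 [18,30) fires=2 [20,32) fires=1
i=4 t=1 v=8: DROP (t<32-3); WM=32
i=5 t=45 v=4: → [44,56),[42,54),[40,52),[38,50),[36,48),[34,46); WM=42; [22,34) fires=1 [24,36) fires=2 [26,38) fires=1 [28,40) fires=1 [30,42) fires=1
i=6 t=51 v=3: → [50,62),[48,60),[46,58),[44,56),[42,54),[40,52); WM=48; [32,44) fires=1 [34,46) fires=2 [36,48) fires=1

[0,12)=1 [8,20)=1 [10,22)=1 [12,24)=1 [14,26)=2 [16,28)=2 [18,30)=2 [20,32)=1 [22,34)=1 [24,36)=2 [26,38)=1 [28,40)=1 [30,42)=1 [32,44)=1 [34,46)=2 [36,48)=1 [38,50)=1 [40,52)=2 [42,54)=2 [44,56)=2 [46,58)=1 [48,60)=1 [50,62)=1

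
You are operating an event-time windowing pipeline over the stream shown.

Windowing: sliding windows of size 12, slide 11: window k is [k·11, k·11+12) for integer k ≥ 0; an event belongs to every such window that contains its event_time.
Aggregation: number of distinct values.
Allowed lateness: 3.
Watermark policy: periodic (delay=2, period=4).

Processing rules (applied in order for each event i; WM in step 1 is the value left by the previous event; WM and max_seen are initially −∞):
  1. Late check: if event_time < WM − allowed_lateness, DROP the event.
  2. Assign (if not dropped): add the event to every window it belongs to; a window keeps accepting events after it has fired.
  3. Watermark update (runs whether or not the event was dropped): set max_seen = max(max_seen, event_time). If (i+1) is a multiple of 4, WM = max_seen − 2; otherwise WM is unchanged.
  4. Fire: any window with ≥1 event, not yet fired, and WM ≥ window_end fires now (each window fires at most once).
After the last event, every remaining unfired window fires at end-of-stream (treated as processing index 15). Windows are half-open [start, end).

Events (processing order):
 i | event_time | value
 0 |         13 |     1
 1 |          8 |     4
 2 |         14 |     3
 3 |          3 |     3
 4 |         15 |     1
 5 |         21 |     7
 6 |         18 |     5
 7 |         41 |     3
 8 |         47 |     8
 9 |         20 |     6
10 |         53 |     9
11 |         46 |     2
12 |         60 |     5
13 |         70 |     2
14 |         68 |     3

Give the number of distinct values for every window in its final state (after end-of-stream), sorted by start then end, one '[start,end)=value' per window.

i=0 t=13 v=1: → [11,23); WM=−∞
i=1 t=8 v=4: → [0,12); WM=−∞
i=2 t=14 v=3: → [11,23); WM=−∞
i=3 t=3 v=3: → [0,12); WM=12; [0,12) fires=2
i=4 t=15 v=1: → [11,23); WM=12
i=5 t=21 v=7: → [11,23); WM=12
i=6 t=18 v=5: → [11,23); WM=12
i=7 t=41 v=3: → [33,45); WM=39; [11,23) fires=4
i=8 t=47 v=8: → [44,56); WM=39
i=9 t=20 v=6: DROP (t<39-3); WM=39
i=10 t=53 v=9: → [44,56); WM=39
i=11 t=46 v=2: → [44,56); WM=51; [33,45) fires=1
i=12 t=60 v=5: → [55,67); WM=51
i=13 t=70 v=2: → [66,78); WM=51
i=14 t=68 v=3: → [66,78); WM=51

[0,12)=2 [11,23)=4 [33,45)=1 [44,56)=3 [55,67)=1 [66,78)=2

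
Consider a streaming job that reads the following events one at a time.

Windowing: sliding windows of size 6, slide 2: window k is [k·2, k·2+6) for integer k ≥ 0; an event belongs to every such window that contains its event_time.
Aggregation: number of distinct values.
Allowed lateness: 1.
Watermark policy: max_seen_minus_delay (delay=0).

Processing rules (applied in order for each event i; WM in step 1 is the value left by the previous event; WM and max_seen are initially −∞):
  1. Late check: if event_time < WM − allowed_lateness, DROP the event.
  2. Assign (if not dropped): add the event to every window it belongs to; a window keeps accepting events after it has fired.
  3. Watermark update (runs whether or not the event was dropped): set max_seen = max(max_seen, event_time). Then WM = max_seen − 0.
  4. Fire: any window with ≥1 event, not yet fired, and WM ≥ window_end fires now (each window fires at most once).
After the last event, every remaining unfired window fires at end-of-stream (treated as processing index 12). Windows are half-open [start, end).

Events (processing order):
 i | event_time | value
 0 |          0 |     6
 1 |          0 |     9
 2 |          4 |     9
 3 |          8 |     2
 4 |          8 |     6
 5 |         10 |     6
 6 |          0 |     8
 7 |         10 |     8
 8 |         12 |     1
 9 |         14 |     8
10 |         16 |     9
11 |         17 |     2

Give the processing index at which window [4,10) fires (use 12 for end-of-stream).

5

i=0 t=0 v=6: → [0,6); WM=0
i=1 t=0 v=9: → [0,6); WM=0
i=2 t=4 v=9: → [4,10),[2,8),[0,6); WM=4
i=3 t=8 v=2: → [8,14),[6,12),[4,10); WM=8; [0,6) fires=2 [2,8) fires=1
i=4 t=8 v=6: → [8,14),[6,12),[4,10); WM=8
i=5 t=10 v=6: → [10,16),[8,14),[6,12); WM=10; [4,10) fires=3
i=6 t=0 v=8: DROP (t<10-1); WM=10
i=7 t=10 v=8: → [10,16),[8,14),[6,12); WM=10
i=8 t=12 v=1: → [12,18),[10,16),[8,14); WM=12; [6,12) fires=3
i=9 t=14 v=8: → [14,20),[12,18),[10,16); WM=14; [8,14) fires=4
i=10 t=16 v=9: → [16,22),[14,20),[12,18); WM=16; [10,16) fires=3
i=11 t=17 v=2: → [16,22),[14,20),[12,18); WM=17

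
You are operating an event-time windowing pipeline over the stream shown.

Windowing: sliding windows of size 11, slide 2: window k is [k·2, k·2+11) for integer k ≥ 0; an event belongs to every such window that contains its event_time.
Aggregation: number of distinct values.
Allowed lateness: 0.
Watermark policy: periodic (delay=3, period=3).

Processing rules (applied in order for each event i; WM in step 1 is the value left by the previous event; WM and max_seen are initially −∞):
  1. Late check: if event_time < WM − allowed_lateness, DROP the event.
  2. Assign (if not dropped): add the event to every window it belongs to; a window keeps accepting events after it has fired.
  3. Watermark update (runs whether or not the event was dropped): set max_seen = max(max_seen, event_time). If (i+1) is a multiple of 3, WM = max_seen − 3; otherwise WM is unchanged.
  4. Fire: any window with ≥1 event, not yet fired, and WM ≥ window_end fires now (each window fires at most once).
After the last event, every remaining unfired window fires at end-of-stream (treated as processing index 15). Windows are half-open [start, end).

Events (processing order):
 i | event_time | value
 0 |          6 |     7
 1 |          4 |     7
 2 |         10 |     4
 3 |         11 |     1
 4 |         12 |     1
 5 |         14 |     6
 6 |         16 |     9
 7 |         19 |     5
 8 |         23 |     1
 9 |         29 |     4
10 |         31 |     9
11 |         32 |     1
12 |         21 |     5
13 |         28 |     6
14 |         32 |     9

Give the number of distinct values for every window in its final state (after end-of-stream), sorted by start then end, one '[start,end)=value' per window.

i=0 t=6 v=7: → [6,17),[4,15),[2,13),[0,11); WM=−∞
i=1 t=4 v=7: → [4,15),[2,13),[0,11); WM=−∞
i=2 t=10 v=4: → [10,21),[8,19),[6,17),[4,15),[2,13),[0,11); WM=7
i=3 t=11 v=1: → [10,21),[8,19),[6,17),[4,15),[2,13); WM=7
i=4 t=12 v=1: → [12,23),[10,21),[8,19),[6,17),[4,15),[2,13); WM=7
i=5 t=14 v=6: → [14,25),[12,23),[10,21),[8,19),[6,17),[4,15); WM=11; [0,11) fires=2
i=6 t=16 v=9: → [16,27),[14,25),[12,23),[10,21),[8,19),[6,17); WM=11
i=7 t=19 v=5: → [18,29),[16,27),[14,25),[12,23),[10,21); WM=11
i=8 t=23 v=1: → [22,33),[20,31),[18,29),[16,27),[14,25); WM=20; [2,13) fires=3 [4,15) fires=4 [6,17) fires=5 [8,19) fires=4
i=9 t=29 v=4: → [28,39),[26,37),[24,35),[22,33),[20,31); WM=20
i=10 t=31 v=9: → [30,41),[28,39),[26,37),[24,35),[22,33); WM=20
i=11 t=32 v=1: → [32,43),[30,41),[28,39),[26,37),[24,35),[22,33); WM=29; [10,21) fires=5 [12,23) fires=4 [14,25) fires=4 [16,27) fires=3 [18,29) fires=2
i=12 t=21 v=5: DROP (t<29-0); WM=29
i=13 t=28 v=6: DROP (t<29-0); WM=29
i=14 t=32 v=9: → [32,43),[30,41),[28,39),[26,37),[24,35),[22,33); WM=29

[0,11)=2 [2,13)=3 [4,15)=4 [6,17)=5 [8,19)=4 [10,21)=5 [12,23)=4 [14,25)=4 [16,27)=3 [18,29)=2 [20,31)=2 [22,33)=3 [24,35)=3 [26,37)=3 [28,39)=3 [30,41)=2 [32,43)=2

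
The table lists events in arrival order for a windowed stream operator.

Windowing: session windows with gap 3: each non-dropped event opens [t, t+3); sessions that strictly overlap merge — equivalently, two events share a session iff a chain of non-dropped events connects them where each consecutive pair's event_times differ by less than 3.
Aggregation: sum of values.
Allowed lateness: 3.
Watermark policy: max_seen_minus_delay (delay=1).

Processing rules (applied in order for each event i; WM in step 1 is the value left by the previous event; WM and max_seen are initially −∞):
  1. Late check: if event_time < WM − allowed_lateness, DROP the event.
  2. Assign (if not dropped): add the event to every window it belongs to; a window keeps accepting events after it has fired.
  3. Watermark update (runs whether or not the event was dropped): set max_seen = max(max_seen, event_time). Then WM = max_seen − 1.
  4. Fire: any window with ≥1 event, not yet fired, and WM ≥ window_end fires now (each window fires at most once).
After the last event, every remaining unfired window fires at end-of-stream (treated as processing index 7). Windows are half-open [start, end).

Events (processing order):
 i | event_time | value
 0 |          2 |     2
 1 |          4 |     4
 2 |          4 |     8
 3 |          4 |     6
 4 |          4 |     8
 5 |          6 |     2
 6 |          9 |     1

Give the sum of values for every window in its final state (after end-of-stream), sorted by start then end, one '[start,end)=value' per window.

i=0 t=2 v=2: → [2,5); WM=1
i=1 t=4 v=4: → [2,7); WM=3
i=2 t=4 v=8: → [2,7); WM=3
i=3 t=4 v=6: → [2,7); WM=3
i=4 t=4 v=8: → [2,7); WM=3
i=5 t=6 v=2: → [2,9); WM=5
i=6 t=9 v=1: → [9,12); WM=8

[2,9)=30 [9,12)=1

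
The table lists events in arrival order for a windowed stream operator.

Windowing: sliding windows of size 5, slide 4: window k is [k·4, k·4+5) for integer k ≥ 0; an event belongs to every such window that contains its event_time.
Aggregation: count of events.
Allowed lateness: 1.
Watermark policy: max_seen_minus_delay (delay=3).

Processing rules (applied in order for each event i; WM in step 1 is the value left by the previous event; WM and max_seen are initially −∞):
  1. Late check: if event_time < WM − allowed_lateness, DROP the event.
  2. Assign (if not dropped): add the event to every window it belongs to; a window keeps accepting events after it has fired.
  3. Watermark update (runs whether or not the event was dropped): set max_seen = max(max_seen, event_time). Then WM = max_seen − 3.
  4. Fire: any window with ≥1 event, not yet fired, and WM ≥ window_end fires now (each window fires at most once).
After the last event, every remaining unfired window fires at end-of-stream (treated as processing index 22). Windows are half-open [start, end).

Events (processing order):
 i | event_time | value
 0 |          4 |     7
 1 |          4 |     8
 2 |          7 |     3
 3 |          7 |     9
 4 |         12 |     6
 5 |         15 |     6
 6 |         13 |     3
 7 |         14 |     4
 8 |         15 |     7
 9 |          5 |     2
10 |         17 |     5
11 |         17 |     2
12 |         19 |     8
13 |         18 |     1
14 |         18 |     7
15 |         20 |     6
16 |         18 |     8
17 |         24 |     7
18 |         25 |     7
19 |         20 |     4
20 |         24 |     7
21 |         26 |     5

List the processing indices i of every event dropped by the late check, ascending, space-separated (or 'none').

i=0 t=4 v=7: → [4,9),[0,5); WM=1
i=1 t=4 v=8: → [4,9),[0,5); WM=1
i=2 t=7 v=3: → [4,9); WM=4
i=3 t=7 v=9: → [4,9); WM=4
i=4 t=12 v=6: → [12,17),[8,13); WM=9; [0,5) fires=2 [4,9) fires=4
i=5 t=15 v=6: → [12,17); WM=12
i=6 t=13 v=3: → [12,17); WM=12
i=7 t=14 v=4: → [12,17); WM=12
i=8 t=15 v=7: → [12,17); WM=12
i=9 t=5 v=2: DROP (t<12-1); WM=12
i=10 t=17 v=5: → [16,21); WM=14; [8,13) fires=1
i=11 t=17 v=2: → [16,21); WM=14
i=12 t=19 v=8: → [16,21); WM=16
i=13 t=18 v=1: → [16,21); WM=16
i=14 t=18 v=7: → [16,21); WM=16
i=15 t=20 v=6: → [20,25),[16,21); WM=17; [12,17) fires=5
i=16 t=18 v=8: → [16,21); WM=17
i=17 t=24 v=7: → [24,29),[20,25); WM=21; [16,21) fires=7
i=18 t=25 v=7: → [24,29); WM=22
i=19 t=20 v=4: DROP (t<22-1); WM=22
i=20 t=24 v=7: → [24,29),[20,25); WM=22
i=21 t=26 v=5: → [24,29); WM=23

9 19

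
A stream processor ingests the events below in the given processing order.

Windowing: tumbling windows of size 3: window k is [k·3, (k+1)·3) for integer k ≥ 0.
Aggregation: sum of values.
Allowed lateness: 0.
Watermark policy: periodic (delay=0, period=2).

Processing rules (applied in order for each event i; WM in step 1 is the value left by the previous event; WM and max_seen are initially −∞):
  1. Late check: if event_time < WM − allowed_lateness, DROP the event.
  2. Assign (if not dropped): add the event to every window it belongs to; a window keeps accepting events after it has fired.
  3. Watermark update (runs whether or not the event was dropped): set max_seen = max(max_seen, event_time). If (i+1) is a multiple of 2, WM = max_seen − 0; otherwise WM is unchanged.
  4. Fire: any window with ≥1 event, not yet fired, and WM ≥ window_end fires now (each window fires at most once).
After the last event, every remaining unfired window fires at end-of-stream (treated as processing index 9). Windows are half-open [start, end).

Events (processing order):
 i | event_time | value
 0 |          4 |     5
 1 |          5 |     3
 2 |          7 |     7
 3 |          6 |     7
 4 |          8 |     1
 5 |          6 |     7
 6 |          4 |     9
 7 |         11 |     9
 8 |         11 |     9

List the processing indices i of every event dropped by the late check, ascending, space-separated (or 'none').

5 6

i=0 t=4 v=5: → [3,6); WM=−∞
i=1 t=5 v=3: → [3,6); WM=5
i=2 t=7 v=7: → [6,9); WM=5
i=3 t=6 v=7: → [6,9); WM=7; [3,6) fires=8
i=4 t=8 v=1: → [6,9); WM=7
i=5 t=6 v=7: DROP (t<7-0); WM=8
i=6 t=4 v=9: DROP (t<8-0); WM=8
i=7 t=11 v=9: → [9,12); WM=11; [6,9) fires=15
i=8 t=11 v=9: → [9,12); WM=11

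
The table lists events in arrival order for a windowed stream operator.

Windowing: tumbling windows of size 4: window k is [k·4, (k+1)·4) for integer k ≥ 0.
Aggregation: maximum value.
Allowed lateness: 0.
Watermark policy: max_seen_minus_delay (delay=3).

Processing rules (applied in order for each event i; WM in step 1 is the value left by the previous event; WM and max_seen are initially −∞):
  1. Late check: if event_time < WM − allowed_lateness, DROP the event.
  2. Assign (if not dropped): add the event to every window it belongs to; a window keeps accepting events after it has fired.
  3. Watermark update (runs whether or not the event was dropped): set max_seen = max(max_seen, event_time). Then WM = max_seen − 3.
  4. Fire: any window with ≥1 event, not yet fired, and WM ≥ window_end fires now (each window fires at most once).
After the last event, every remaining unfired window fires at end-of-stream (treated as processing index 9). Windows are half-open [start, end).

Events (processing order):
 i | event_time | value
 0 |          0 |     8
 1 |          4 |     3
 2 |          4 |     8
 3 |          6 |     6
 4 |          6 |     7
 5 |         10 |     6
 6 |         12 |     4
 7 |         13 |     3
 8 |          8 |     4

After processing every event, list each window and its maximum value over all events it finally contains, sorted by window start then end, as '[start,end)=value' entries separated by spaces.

[0,4)=8 [4,8)=8 [8,12)=6 [12,16)=4

i=0 t=0 v=8: → [0,4); WM=-3
i=1 t=4 v=3: → [4,8); WM=1
i=2 t=4 v=8: → [4,8); WM=1
i=3 t=6 v=6: → [4,8); WM=3
i=4 t=6 v=7: → [4,8); WM=3
i=5 t=10 v=6: → [8,12); WM=7; [0,4) fires=8
i=6 t=12 v=4: → [12,16); WM=9; [4,8) fires=8
i=7 t=13 v=3: → [12,16); WM=10
i=8 t=8 v=4: DROP (t<10-0); WM=10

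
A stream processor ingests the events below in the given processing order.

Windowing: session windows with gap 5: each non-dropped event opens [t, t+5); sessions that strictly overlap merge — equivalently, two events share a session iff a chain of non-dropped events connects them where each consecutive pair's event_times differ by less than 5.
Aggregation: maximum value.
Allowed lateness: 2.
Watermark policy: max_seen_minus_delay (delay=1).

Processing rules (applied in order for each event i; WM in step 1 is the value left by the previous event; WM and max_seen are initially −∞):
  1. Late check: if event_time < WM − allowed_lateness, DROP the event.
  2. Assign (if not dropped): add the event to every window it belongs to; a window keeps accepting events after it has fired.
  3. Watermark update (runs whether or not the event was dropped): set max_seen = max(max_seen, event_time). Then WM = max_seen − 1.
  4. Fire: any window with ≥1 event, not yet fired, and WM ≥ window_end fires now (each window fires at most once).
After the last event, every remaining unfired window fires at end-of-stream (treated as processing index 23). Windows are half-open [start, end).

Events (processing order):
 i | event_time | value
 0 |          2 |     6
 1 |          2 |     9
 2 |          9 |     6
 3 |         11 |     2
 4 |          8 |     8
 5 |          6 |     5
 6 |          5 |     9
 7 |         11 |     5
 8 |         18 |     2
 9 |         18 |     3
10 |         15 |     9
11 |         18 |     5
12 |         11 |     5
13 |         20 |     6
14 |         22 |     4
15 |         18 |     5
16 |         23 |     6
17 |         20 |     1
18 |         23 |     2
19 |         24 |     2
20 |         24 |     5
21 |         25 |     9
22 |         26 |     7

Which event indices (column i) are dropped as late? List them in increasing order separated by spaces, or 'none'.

5 6 12 15

i=0 t=2 v=6: → [2,7); WM=1
i=1 t=2 v=9: → [2,7); WM=1
i=2 t=9 v=6: → [9,14); WM=8
i=3 t=11 v=2: → [9,16); WM=10
i=4 t=8 v=8: → [8,16); WM=10
i=5 t=6 v=5: DROP (t<10-2); WM=10
i=6 t=5 v=9: DROP (t<10-2); WM=10
i=7 t=11 v=5: → [8,16); WM=10
i=8 t=18 v=2: → [18,23); WM=17
i=9 t=18 v=3: → [18,23); WM=17
i=10 t=15 v=9: → [8,23); WM=17
i=11 t=18 v=5: → [8,23); WM=17
i=12 t=11 v=5: DROP (t<17-2); WM=17
i=13 t=20 v=6: → [8,25); WM=19
i=14 t=22 v=4: → [8,27); WM=21
i=15 t=18 v=5: DROP (t<21-2); WM=21
i=16 t=23 v=6: → [8,28); WM=22
i=17 t=20 v=1: → [8,28); WM=22
i=18 t=23 v=2: → [8,28); WM=22
i=19 t=24 v=2: → [8,29); WM=23
i=20 t=24 v=5: → [8,29); WM=23
i=21 t=25 v=9: → [8,30); WM=24
i=22 t=26 v=7: → [8,31); WM=25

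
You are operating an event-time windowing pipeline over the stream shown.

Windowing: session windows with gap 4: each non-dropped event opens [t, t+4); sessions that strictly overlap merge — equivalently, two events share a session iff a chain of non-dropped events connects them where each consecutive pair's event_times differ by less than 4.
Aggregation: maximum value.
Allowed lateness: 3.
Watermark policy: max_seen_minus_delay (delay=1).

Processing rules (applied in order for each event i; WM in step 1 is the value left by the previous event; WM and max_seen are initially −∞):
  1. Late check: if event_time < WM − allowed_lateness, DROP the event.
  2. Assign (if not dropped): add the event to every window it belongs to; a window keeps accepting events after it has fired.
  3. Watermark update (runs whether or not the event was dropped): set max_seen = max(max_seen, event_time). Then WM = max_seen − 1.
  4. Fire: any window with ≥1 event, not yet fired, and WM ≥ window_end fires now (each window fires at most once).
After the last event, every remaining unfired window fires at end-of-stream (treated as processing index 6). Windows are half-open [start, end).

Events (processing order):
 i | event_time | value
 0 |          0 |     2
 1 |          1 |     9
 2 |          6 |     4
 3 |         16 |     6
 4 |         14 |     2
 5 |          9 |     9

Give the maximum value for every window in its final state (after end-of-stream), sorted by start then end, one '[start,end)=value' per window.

[0,5)=9 [6,10)=4 [14,20)=6

i=0 t=0 v=2: → [0,4); WM=-1
i=1 t=1 v=9: → [0,5); WM=0
i=2 t=6 v=4: → [6,10); WM=5
i=3 t=16 v=6: → [16,20); WM=15
i=4 t=14 v=2: → [14,20); WM=15
i=5 t=9 v=9: DROP (t<15-3); WM=15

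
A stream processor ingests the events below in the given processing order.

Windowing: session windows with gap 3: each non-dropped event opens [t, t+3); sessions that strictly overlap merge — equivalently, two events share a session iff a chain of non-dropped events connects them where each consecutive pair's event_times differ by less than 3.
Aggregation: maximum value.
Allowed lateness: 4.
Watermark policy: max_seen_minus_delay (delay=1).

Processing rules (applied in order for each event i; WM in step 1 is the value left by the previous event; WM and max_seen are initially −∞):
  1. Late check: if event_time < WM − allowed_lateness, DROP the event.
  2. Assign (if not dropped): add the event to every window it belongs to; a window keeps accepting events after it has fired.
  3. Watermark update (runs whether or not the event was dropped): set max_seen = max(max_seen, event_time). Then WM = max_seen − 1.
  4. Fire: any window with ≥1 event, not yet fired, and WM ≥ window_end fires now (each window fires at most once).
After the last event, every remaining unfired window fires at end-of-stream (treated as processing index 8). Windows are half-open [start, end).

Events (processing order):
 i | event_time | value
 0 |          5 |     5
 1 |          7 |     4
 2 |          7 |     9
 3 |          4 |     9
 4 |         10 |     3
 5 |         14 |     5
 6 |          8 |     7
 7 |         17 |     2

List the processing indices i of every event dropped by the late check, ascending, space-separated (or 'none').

i=0 t=5 v=5: → [5,8); WM=4
i=1 t=7 v=4: → [5,10); WM=6
i=2 t=7 v=9: → [5,10); WM=6
i=3 t=4 v=9: → [4,10); WM=6
i=4 t=10 v=3: → [10,13); WM=9
i=5 t=14 v=5: → [14,17); WM=13
i=6 t=8 v=7: DROP (t<13-4); WM=13
i=7 t=17 v=2: → [17,20); WM=16

6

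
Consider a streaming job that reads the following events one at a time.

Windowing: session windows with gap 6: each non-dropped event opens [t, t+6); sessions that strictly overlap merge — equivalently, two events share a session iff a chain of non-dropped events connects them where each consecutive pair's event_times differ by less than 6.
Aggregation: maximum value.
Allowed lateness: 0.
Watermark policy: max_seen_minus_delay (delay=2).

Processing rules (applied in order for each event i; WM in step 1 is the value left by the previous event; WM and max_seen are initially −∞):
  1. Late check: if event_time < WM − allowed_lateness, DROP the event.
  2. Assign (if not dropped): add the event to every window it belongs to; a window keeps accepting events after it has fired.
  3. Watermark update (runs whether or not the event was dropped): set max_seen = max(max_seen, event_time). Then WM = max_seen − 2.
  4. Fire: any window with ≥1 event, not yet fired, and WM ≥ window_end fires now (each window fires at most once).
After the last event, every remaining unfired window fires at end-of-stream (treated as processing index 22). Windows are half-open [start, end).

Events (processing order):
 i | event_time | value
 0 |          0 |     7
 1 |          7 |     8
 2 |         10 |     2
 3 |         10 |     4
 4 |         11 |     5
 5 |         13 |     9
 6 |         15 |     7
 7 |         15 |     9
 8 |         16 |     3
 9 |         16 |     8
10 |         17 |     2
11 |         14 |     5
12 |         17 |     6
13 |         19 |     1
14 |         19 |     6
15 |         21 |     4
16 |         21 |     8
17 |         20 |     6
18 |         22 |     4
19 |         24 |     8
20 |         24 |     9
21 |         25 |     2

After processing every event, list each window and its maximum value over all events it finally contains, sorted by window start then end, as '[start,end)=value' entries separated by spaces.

i=0 t=0 v=7: → [0,6); WM=-2
i=1 t=7 v=8: → [7,13); WM=5
i=2 t=10 v=2: → [7,16); WM=8
i=3 t=10 v=4: → [7,16); WM=8
i=4 t=11 v=5: → [7,17); WM=9
i=5 t=13 v=9: → [7,19); WM=11
i=6 t=15 v=7: → [7,21); WM=13
i=7 t=15 v=9: → [7,21); WM=13
i=8 t=16 v=3: → [7,22); WM=14
i=9 t=16 v=8: → [7,22); WM=14
i=10 t=17 v=2: → [7,23); WM=15
i=11 t=14 v=5: DROP (t<15-0); WM=15
i=12 t=17 v=6: → [7,23); WM=15
i=13 t=19 v=1: → [7,25); WM=17
i=14 t=19 v=6: → [7,25); WM=17
i=15 t=21 v=4: → [7,27); WM=19
i=16 t=21 v=8: → [7,27); WM=19
i=17 t=20 v=6: → [7,27); WM=19
i=18 t=22 v=4: → [7,28); WM=20
i=19 t=24 v=8: → [7,30); WM=22
i=20 t=24 v=9: → [7,30); WM=22
i=21 t=25 v=2: → [7,31); WM=23

[0,6)=7 [7,31)=9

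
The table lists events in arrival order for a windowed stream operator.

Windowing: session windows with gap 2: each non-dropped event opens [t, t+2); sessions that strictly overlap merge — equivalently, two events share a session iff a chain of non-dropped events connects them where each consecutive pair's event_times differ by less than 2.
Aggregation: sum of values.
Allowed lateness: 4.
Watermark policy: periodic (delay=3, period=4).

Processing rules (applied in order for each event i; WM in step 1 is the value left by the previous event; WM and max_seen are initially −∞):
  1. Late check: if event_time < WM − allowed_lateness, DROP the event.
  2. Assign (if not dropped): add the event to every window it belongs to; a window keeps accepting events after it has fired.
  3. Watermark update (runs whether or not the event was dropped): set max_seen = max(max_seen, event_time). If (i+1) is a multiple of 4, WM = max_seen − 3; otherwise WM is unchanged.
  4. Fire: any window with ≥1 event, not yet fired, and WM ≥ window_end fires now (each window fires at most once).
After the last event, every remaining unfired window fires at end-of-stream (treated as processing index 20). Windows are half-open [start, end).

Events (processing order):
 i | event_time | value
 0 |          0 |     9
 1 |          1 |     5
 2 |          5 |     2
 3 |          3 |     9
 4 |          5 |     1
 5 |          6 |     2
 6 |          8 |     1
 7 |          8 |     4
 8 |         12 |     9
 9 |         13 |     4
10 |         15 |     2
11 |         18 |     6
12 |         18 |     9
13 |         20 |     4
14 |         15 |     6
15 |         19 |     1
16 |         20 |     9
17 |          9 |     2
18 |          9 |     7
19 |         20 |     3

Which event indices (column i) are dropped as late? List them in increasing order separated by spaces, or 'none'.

i=0 t=0 v=9: → [0,2); WM=−∞
i=1 t=1 v=5: → [0,3); WM=−∞
i=2 t=5 v=2: → [5,7); WM=−∞
i=3 t=3 v=9: → [3,5); WM=2
i=4 t=5 v=1: → [5,7); WM=2
i=5 t=6 v=2: → [5,8); WM=2
i=6 t=8 v=1: → [8,10); WM=2
i=7 t=8 v=4: → [8,10); WM=5
i=8 t=12 v=9: → [12,14); WM=5
i=9 t=13 v=4: → [12,15); WM=5
i=10 t=15 v=2: → [15,17); WM=5
i=11 t=18 v=6: → [18,20); WM=15
i=12 t=18 v=9: → [18,20); WM=15
i=13 t=20 v=4: → [20,22); WM=15
i=14 t=15 v=6: → [15,17); WM=15
i=15 t=19 v=1: → [18,22); WM=17
i=16 t=20 v=9: → [18,22); WM=17
i=17 t=9 v=2: DROP (t<17-4); WM=17
i=18 t=9 v=7: DROP (t<17-4); WM=17
i=19 t=20 v=3: → [18,22); WM=17

17 18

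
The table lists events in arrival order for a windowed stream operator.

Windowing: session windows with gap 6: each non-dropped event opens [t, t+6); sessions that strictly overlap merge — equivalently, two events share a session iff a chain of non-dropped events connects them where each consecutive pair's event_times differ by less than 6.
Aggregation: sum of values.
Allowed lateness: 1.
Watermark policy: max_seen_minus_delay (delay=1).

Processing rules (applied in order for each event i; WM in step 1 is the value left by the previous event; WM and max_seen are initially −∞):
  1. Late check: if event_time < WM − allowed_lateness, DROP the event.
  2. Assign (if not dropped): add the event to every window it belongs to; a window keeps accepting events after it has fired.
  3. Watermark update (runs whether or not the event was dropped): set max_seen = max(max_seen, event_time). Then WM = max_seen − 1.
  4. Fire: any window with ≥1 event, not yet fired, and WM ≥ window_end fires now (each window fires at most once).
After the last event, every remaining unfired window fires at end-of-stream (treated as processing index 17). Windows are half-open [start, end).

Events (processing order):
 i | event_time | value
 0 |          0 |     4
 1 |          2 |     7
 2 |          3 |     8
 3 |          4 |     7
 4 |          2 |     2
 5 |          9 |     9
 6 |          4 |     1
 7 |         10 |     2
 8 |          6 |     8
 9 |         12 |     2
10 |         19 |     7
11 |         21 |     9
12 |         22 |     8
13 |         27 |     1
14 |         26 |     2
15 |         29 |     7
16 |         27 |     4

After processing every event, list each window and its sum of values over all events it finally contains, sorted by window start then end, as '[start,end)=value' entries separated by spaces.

[0,18)=41 [19,35)=38

i=0 t=0 v=4: → [0,6); WM=-1
i=1 t=2 v=7: → [0,8); WM=1
i=2 t=3 v=8: → [0,9); WM=2
i=3 t=4 v=7: → [0,10); WM=3
i=4 t=2 v=2: → [0,10); WM=3
i=5 t=9 v=9: → [0,15); WM=8
i=6 t=4 v=1: DROP (t<8-1); WM=8
i=7 t=10 v=2: → [0,16); WM=9
i=8 t=6 v=8: DROP (t<9-1); WM=9
i=9 t=12 v=2: → [0,18); WM=11
i=10 t=19 v=7: → [19,25); WM=18
i=11 t=21 v=9: → [19,27); WM=20
i=12 t=22 v=8: → [19,28); WM=21
i=13 t=27 v=1: → [19,33); WM=26
i=14 t=26 v=2: → [19,33); WM=26
i=15 t=29 v=7: → [19,35); WM=28
i=16 t=27 v=4: → [19,35); WM=28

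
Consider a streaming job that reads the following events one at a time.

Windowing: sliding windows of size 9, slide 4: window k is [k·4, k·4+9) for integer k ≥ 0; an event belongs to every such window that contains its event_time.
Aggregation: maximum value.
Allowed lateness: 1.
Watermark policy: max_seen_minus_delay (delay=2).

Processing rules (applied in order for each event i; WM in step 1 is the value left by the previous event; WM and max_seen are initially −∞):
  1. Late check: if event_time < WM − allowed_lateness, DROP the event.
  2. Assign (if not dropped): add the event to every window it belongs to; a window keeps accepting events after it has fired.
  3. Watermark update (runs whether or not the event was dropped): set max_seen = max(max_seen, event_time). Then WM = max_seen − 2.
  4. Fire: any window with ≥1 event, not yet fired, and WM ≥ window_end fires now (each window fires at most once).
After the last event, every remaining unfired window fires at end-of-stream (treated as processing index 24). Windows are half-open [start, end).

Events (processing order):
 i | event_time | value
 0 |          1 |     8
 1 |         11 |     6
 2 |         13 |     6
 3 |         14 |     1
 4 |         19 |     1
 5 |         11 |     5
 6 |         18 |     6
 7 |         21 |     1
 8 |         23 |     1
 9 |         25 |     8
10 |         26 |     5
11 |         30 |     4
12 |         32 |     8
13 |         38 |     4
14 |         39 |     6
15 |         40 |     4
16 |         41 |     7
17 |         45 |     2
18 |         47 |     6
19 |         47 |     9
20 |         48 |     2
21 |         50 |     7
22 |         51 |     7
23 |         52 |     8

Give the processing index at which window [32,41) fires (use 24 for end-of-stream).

i=0 t=1 v=8: → [0,9); WM=-1
i=1 t=11 v=6: → [8,17),[4,13); WM=9; [0,9) fires=8
i=2 t=13 v=6: → [12,21),[8,17); WM=11
i=3 t=14 v=1: → [12,21),[8,17); WM=12
i=4 t=19 v=1: → [16,25),[12,21); WM=17; [4,13) fires=6 [8,17) fires=6
i=5 t=11 v=5: DROP (t<17-1); WM=17
i=6 t=18 v=6: → [16,25),[12,21); WM=17
i=7 t=21 v=1: → [20,29),[16,25); WM=19
i=8 t=23 v=1: → [20,29),[16,25); WM=21; [12,21) fires=6
i=9 t=25 v=8: → [24,33),[20,29); WM=23
i=10 t=26 v=5: → [24,33),[20,29); WM=24
i=11 t=30 v=4: → [28,37),[24,33); WM=28; [16,25) fires=6
i=12 t=32 v=8: → [32,41),[28,37),[24,33); WM=30; [20,29) fires=8
i=13 t=38 v=4: → [36,45),[32,41); WM=36; [24,33) fires=8
i=14 t=39 v=6: → [36,45),[32,41); WM=37; [28,37) fires=8
i=15 t=40 v=4: → [40,49),[36,45),[32,41); WM=38
i=16 t=41 v=7: → [40,49),[36,45); WM=39
i=17 t=45 v=2: → [44,53),[40,49); WM=43; [32,41) fires=8
i=18 t=47 v=6: → [44,53),[40,49); WM=45; [36,45) fires=7
i=19 t=47 v=9: → [44,53),[40,49); WM=45
i=20 t=48 v=2: → [48,57),[44,53),[40,49); WM=46
i=21 t=50 v=7: → [48,57),[44,53); WM=48
i=22 t=51 v=7: → [48,57),[44,53); WM=49; [40,49) fires=9
i=23 t=52 v=8: → [52,61),[48,57),[44,53); WM=50

17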